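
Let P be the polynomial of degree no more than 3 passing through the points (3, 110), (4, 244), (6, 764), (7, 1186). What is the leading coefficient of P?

Write P(n) = an^3 + bn^2 + cn + d. Substituting each data point gives a linear system:
  27a + 9b + 3c + d = 110
  64a + 16b + 4c + d = 244
  216a + 36b + 6c + d = 764
  343a + 49b + 7c + d = 1186
Solving the system yields a = 3, b = 3, c = 2, d = -4.
So P(n) = 3n^3 + 3n^2 + 2n - 4.
The leading coefficient is 3.

3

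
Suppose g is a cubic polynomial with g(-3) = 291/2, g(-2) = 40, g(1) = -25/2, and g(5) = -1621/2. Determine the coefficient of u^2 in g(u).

-2

Write g(u) = au^3 + bu^2 + cu + d. Substituting each data point gives a linear system:
  -27a + 9b - 3c + d = 291/2
  -8a + 4b - 2c + d = 40
  a + b + c + d = -25/2
  125a + 25b + 5c + d = -1621/2
Solving the system yields a = -6, b = -2, c = -3/2, d = -3.
So g(u) = -6u^3 - 2u^2 - (3/2)u - 3.
The coefficient of u^2 is -2.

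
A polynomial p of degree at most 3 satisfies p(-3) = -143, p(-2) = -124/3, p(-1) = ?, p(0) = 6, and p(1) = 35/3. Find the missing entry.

-5/3

The 4 known points determine the degree-3 polynomial uniquely.
Write p(t) = at^3 + bt^2 + ct + d. Substituting each data point gives a linear system:
  -27a + 9b - 3c + d = -143
  -8a + 4b - 2c + d = -124/3
  d = 6
  a + b + c + d = 35/3
Solving the system yields a = 5, b = -1, c = 5/3, d = 6.
So p(t) = 5t^3 - t^2 + (5/3)t + 6.
Then p(-1) = -5/3.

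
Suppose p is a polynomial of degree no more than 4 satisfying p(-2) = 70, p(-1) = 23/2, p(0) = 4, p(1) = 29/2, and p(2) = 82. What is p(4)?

904

Forward differences of the values at t = -2, -1, 0, 1, 2:
  p  : 70  23/2  4  29/2  82
  Δ  : -117/2  -15/2  21/2  135/2
  Δ^2: 51  18  57
  Δ^3: -33  39
  Δ^4: 72
The fourth differences are constant, confirming degree 4.
Interpolating (Newton forward form) and evaluating at t = 4 gives p(4) = 904.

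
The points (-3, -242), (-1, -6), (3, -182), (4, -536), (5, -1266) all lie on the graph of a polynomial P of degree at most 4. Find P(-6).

Using the Lagrange interpolation formula with nodes -3, -1, 3, 4, 5:
  L_0(x) = (x + 1)(x - 3)(x - 4)(x - 5) / 672
  L_1(x) = (x + 3)(x - 3)(x - 4)(x - 5) / -240
  L_2(x) = (x + 3)(x + 1)(x - 4)(x - 5) / 48
  L_3(x) = (x + 3)(x + 1)(x - 3)(x - 5) / -35
  L_4(x) = (x + 3)(x + 1)(x - 3)(x - 4) / 96
Then P(x) = -242·L_0(x) - 6·L_1(x) - 182·L_2(x) - 536·L_3(x) - 1266·L_4(x).
Expanding and collecting terms gives P(x) = -2x⁴ + x³ - 6x² + x + 4.
Evaluating at x = -6: P(-6) = -3026.

-3026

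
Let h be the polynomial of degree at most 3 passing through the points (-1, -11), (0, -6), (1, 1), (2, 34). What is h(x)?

h(x) = 4x^3 + x^2 + 2x - 6

Using the Lagrange interpolation formula with nodes -1, 0, 1, 2:
  L_0(x) = x(x - 1)(x - 2) / -6
  L_1(x) = (x + 1)(x - 1)(x - 2) / 2
  L_2(x) = (x + 1)x(x - 2) / -2
  L_3(x) = (x + 1)x(x - 1) / 6
Then h(x) = -11·L_0(x) - 6·L_1(x) + 1·L_2(x) + 34·L_3(x).
Expanding and collecting terms gives h(x) = 4x³ + x² + 2x - 6.
Check: h(2) = 34. ✓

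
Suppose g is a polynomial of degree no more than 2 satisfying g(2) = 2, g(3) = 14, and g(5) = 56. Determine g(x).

g(x) = 3x^2 - 3x - 4

Write g(x) = ax^2 + bx + c. Substituting each data point gives a linear system:
  4a + 2b + c = 2
  9a + 3b + c = 14
  25a + 5b + c = 56
Solving the system yields a = 3, b = -3, c = -4.
So g(x) = 3x^2 - 3x - 4.
Check: g(2) = 2. ✓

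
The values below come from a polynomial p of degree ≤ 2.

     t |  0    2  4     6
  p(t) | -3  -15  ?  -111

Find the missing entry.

-51

The 3 known points determine the degree-2 polynomial uniquely.
Write p(t) = at^2 + bt + c. Substituting each data point gives a linear system:
  c = -3
  4a + 2b + c = -15
  36a + 6b + c = -111
Solving the system yields a = -3, b = 0, c = -3.
So p(t) = -3t^2 - 3.
Then p(4) = -51.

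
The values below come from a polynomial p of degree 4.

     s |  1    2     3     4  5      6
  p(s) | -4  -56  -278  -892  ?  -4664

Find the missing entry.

The 5 known points determine the degree-4 polynomial uniquely.
Write p(s) = as^4 + bs^3 + cs^2 + ds + e. Substituting each data point gives a linear system:
  a + b + c + d + e = -4
  16a + 8b + 4c + 2d + e = -56
  81a + 27b + 9c + 3d + e = -278
  256a + 64b + 16c + 4d + e = -892
  1296a + 216b + 36c + 6d + e = -4664
Solving the system yields a = -4, b = 3, c = -3, d = -4, e = 4.
So p(s) = -4s⁴ + 3s³ - 3s² - 4s + 4.
Then p(5) = -2216.

-2216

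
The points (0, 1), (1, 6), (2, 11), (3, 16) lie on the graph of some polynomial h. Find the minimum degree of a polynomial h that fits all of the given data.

Forward differences of the values at n = 0, 1, 2, 3:
  h  : 1  6  11  16
  Δ  : 5  5  5
  Δ^2: 0  0
  Δ^3: 0
The first differences are constant (5) and nonzero, while all higher differences vanish, so the minimal degree is 1.

1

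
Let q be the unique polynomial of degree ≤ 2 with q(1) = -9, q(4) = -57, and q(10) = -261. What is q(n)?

q(n) = -2n^2 - 6n - 1

Using the Lagrange interpolation formula with nodes 1, 4, 10:
  L_0(n) = (n - 4)(n - 10) / 27
  L_1(n) = (n - 1)(n - 10) / -18
  L_2(n) = (n - 1)(n - 4) / 54
Then q(n) = -9·L_0(n) - 57·L_1(n) - 261·L_2(n).
Expanding and collecting terms gives q(n) = -2n² - 6n - 1.
Check: q(1) = -9. ✓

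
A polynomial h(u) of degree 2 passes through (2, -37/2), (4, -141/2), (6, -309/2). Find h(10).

-837/2

Using the Lagrange interpolation formula with nodes 2, 4, 6:
  L_0(u) = (u - 4)(u - 6) / 8
  L_1(u) = (u - 2)(u - 6) / -4
  L_2(u) = (u - 2)(u - 4) / 8
Then h(u) = -37/2·L_0(u) - 141/2·L_1(u) - 309/2·L_2(u).
Expanding and collecting terms gives h(u) = -4u² - 2u + 3/2.
Evaluating at u = 10: h(10) = -837/2.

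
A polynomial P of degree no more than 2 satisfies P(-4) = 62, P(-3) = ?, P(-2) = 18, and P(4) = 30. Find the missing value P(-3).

The 3 known points determine the degree-2 polynomial uniquely.
Write P(u) = au^2 + bu + c. Substituting each data point gives a linear system:
  16a - 4b + c = 62
  4a - 2b + c = 18
  16a + 4b + c = 30
Solving the system yields a = 3, b = -4, c = -2.
So P(u) = 3u² - 4u - 2.
Then P(-3) = 37.

37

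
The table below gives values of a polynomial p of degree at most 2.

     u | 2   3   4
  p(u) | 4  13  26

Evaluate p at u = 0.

-2

Using the Lagrange interpolation formula with nodes 2, 3, 4:
  L_0(u) = (u - 3)(u - 4) / 2
  L_1(u) = (u - 2)(u - 4) / -1
  L_2(u) = (u - 2)(u - 3) / 2
Then p(u) = 4·L_0(u) + 13·L_1(u) + 26·L_2(u).
Expanding and collecting terms gives p(u) = 2u² - u - 2.
Evaluating at u = 0: p(0) = -2.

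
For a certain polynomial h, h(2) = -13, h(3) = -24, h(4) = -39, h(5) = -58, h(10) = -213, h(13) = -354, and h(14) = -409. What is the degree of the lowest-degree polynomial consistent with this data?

Divided differences on the nodes 2, 3, 4, 5, 10, 13, 14:
  order 0: -13  -24  -39  -58  -213  -354  -409
  order 1: -11  -15  -19  -31  -47  -55
  order 2: -2  -2  -2  -2  -2
  order 3: 0  0  0  0
  order 4: 0  0  0
  order 5: 0  0
  order 6: 0
The order-2 divided differences are all -2 (nonzero) and every higher order vanishes, so the data lies on a polynomial of degree exactly 2.

2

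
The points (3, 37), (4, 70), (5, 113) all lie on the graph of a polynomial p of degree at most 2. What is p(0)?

-2

Write p(t) = at^2 + bt + c. Substituting each data point gives a linear system:
  9a + 3b + c = 37
  16a + 4b + c = 70
  25a + 5b + c = 113
Solving the system yields a = 5, b = -2, c = -2.
So p(t) = 5t^2 - 2t - 2.
Then p(0) = -2.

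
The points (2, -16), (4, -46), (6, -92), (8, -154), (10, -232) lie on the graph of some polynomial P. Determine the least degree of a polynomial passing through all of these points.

2

Forward differences of the values at x = 2, 4, 6, 8, 10:
  P  : -16  -46  -92  -154  -232
  Δ  : -30  -46  -62  -78
  Δ^2: -16  -16  -16
  Δ^3: 0  0
  Δ^4: 0
The second differences are constant (-16) and nonzero, while all higher differences vanish, so the minimal degree is 2.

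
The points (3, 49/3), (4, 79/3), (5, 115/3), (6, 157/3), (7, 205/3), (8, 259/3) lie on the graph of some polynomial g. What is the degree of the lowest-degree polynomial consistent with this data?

Forward differences of the values at u = 3, 4, 5, 6, 7, 8:
  g  : 49/3  79/3  115/3  157/3  205/3  259/3
  Δ  : 10  12  14  16  18
  Δ^2: 2  2  2  2
  Δ^3: 0  0  0
  Δ^4: 0  0
  Δ^5: 0
The second differences are constant (2) and nonzero, while all higher differences vanish, so the minimal degree is 2.

2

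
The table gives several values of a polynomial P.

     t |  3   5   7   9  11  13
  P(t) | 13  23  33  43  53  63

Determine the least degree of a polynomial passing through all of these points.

Forward differences of the values at t = 3, 5, 7, 9, 11, 13:
  P  : 13  23  33  43  53  63
  Δ  : 10  10  10  10  10
  Δ^2: 0  0  0  0
  Δ^3: 0  0  0
  Δ^4: 0  0
  Δ^5: 0
The first differences are constant (10) and nonzero, while all higher differences vanish, so the minimal degree is 1.

1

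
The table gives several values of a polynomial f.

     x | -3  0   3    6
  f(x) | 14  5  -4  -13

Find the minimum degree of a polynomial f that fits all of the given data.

1

Forward differences of the values at x = -3, 0, 3, 6:
  f  : 14  5  -4  -13
  Δ  : -9  -9  -9
  Δ^2: 0  0
  Δ^3: 0
The first differences are constant (-9) and nonzero, while all higher differences vanish, so the minimal degree is 1.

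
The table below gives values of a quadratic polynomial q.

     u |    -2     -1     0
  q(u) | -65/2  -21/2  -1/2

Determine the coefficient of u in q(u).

4

Write q(u) = au^2 + bu + c. Substituting each data point gives a linear system:
  4a - 2b + c = -65/2
  a - b + c = -21/2
  c = -1/2
Solving the system yields a = -6, b = 4, c = -1/2.
So q(u) = -6u² + 4u - 1/2.
The coefficient of u is 4.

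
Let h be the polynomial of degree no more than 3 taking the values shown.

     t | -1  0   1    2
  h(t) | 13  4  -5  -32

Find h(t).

Using the Lagrange interpolation formula with nodes -1, 0, 1, 2:
  L_0(t) = t(t - 1)(t - 2) / -6
  L_1(t) = (t + 1)(t - 1)(t - 2) / 2
  L_2(t) = (t + 1)t(t - 2) / -2
  L_3(t) = (t + 1)t(t - 1) / 6
Then h(t) = 13·L_0(t) + 4·L_1(t) - 5·L_2(t) - 32·L_3(t).
Expanding and collecting terms gives h(t) = -3t³ - 6t + 4.
Check: h(1) = -5. ✓

h(t) = -3t^3 - 6t + 4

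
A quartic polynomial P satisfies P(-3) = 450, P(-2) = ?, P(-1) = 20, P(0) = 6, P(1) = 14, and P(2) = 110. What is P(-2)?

The 5 known points determine the degree-4 polynomial uniquely.
Write P(s) = as^4 + bs^3 + cs^2 + ds + e. Substituting each data point gives a linear system:
  81a - 27b + 9c - 3d + e = 450
  a - b + c - d + e = 20
  e = 6
  a + b + c + d + e = 14
  16a + 8b + 4c + 2d + e = 110
Solving the system yields a = 5, b = 1, c = 6, d = -4, e = 6.
So P(s) = 5s^4 + s^3 + 6s^2 - 4s + 6.
Then P(-2) = 110.

110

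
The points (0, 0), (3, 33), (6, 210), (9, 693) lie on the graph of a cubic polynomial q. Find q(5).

125

Using the Lagrange interpolation formula with nodes 0, 3, 6, 9:
  L_0(n) = (n - 3)(n - 6)(n - 9) / -162
  L_1(n) = n(n - 6)(n - 9) / 54
  L_2(n) = n(n - 3)(n - 9) / -54
  L_3(n) = n(n - 3)(n - 6) / 162
Then q(n) = 0·L_0(n) + 33·L_1(n) + 210·L_2(n) + 693·L_3(n).
Expanding and collecting terms gives q(n) = n^3 - n^2 + 5n.
Evaluating at n = 5: q(5) = 125.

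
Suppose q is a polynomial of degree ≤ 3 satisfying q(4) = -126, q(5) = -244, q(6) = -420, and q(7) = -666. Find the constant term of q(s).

Write q(s) = as^3 + bs^2 + cs + d. Substituting each data point gives a linear system:
  64a + 16b + 4c + d = -126
  125a + 25b + 5c + d = -244
  216a + 36b + 6c + d = -420
  343a + 49b + 7c + d = -666
Solving the system yields a = -2, b = 1, c = -5, d = 6.
So q(s) = -2s^3 + s^2 - 5s + 6.
The constant term is 6.

6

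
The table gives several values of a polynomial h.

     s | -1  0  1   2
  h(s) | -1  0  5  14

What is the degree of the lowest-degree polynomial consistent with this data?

Forward differences of the values at s = -1, 0, 1, 2:
  h  : -1  0  5  14
  Δ  : 1  5  9
  Δ^2: 4  4
  Δ^3: 0
The second differences are constant (4) and nonzero, while all higher differences vanish, so the minimal degree is 2.

2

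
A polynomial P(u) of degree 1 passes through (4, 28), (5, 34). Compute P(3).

22

Using the Lagrange interpolation formula with nodes 4, 5:
  L_0(u) = (u - 5) / -1
  L_1(u) = (u - 4) / 1
Then P(u) = 28·L_0(u) + 34·L_1(u).
Expanding and collecting terms gives P(u) = 6u + 4.
Evaluating at u = 3: P(3) = 22.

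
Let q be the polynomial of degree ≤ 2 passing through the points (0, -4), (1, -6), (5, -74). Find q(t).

Using the Lagrange interpolation formula with nodes 0, 1, 5:
  L_0(t) = (t - 1)(t - 5) / 5
  L_1(t) = t(t - 5) / -4
  L_2(t) = t(t - 1) / 20
Then q(t) = -4·L_0(t) - 6·L_1(t) - 74·L_2(t).
Expanding and collecting terms gives q(t) = -3t² + t - 4.
Check: q(1) = -6. ✓

q(t) = -3t^2 + t - 4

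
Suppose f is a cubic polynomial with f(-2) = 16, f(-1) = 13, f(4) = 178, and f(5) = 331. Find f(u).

f(u) = 2u^3 + 4u^2 - 5u + 6

Write f(u) = au^3 + bu^2 + cu + d. Substituting each data point gives a linear system:
  -8a + 4b - 2c + d = 16
  -a + b - c + d = 13
  64a + 16b + 4c + d = 178
  125a + 25b + 5c + d = 331
Solving the system yields a = 2, b = 4, c = -5, d = 6.
So f(u) = 2u³ + 4u² - 5u + 6.
Check: f(5) = 331. ✓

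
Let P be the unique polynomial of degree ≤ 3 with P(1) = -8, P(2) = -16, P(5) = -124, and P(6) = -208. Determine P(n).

P(n) = -n^3 + n^2 - 4n - 4

Write P(n) = an^3 + bn^2 + cn + d. Substituting each data point gives a linear system:
  a + b + c + d = -8
  8a + 4b + 2c + d = -16
  125a + 25b + 5c + d = -124
  216a + 36b + 6c + d = -208
Solving the system yields a = -1, b = 1, c = -4, d = -4.
So P(n) = -n^3 + n^2 - 4n - 4.
Check: P(5) = -124. ✓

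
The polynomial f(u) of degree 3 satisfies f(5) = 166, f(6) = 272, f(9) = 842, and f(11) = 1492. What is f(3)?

44

Using the Lagrange interpolation formula with nodes 5, 6, 9, 11:
  L_0(u) = (u - 6)(u - 9)(u - 11) / -24
  L_1(u) = (u - 5)(u - 9)(u - 11) / 15
  L_2(u) = (u - 5)(u - 6)(u - 11) / -24
  L_3(u) = (u - 5)(u - 6)(u - 9) / 60
Then f(u) = 166·L_0(u) + 272·L_1(u) + 842·L_2(u) + 1492·L_3(u).
Expanding and collecting terms gives f(u) = u^3 + u^2 + 4u - 4.
Evaluating at u = 3: f(3) = 44.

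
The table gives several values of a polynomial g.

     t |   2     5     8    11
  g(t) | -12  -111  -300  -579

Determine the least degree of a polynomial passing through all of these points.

2

Forward differences of the values at t = 2, 5, 8, 11:
  g  : -12  -111  -300  -579
  Δ  : -99  -189  -279
  Δ^2: -90  -90
  Δ^3: 0
The second differences are constant (-90) and nonzero, while all higher differences vanish, so the minimal degree is 2.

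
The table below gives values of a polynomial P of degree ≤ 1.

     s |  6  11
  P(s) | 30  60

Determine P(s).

Write P(s) = as + b. Substituting each data point gives a linear system:
  6a + b = 30
  11a + b = 60
Solving the system yields a = 6, b = -6.
So P(s) = 6s - 6.
Check: P(6) = 30. ✓

P(s) = 6s - 6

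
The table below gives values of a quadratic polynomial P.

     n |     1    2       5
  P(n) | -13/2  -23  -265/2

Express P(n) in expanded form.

P(n) = -5n^2 - (3/2)n

Using the Lagrange interpolation formula with nodes 1, 2, 5:
  L_0(n) = (n - 2)(n - 5) / 4
  L_1(n) = (n - 1)(n - 5) / -3
  L_2(n) = (n - 1)(n - 2) / 12
Then P(n) = -13/2·L_0(n) - 23·L_1(n) - 265/2·L_2(n).
Expanding and collecting terms gives P(n) = -5n^2 - (3/2)n.
Check: P(5) = -265/2. ✓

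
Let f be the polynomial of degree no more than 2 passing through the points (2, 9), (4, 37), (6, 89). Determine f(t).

Write f(t) = at^2 + bt + c. Substituting each data point gives a linear system:
  4a + 2b + c = 9
  16a + 4b + c = 37
  36a + 6b + c = 89
Solving the system yields a = 3, b = -4, c = 5.
So f(t) = 3t² - 4t + 5.
Check: f(4) = 37. ✓

f(t) = 3t^2 - 4t + 5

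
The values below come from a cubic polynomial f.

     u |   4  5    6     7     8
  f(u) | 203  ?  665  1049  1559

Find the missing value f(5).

On equispaced nodes a degree-3 polynomial has vanishing fourth forward difference, so
  f(4) - 4·f(5) + 6·f(6) - 4·f(7) + f(8) = 0.
Substituting the known values and solving for f(5):
  -4·f(5) = -1556
  f(5) = 389.

389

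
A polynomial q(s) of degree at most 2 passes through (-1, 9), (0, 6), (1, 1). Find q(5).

Using the Lagrange interpolation formula with nodes -1, 0, 1:
  L_0(s) = s(s - 1) / 2
  L_1(s) = (s + 1)(s - 1) / -1
  L_2(s) = (s + 1)s / 2
Then q(s) = 9·L_0(s) + 6·L_1(s) + 1·L_2(s).
Expanding and collecting terms gives q(s) = -s² - 4s + 6.
Evaluating at s = 5: q(5) = -39.

-39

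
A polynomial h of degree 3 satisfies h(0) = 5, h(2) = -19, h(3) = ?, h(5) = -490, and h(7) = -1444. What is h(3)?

-88

The 4 known points determine the degree-3 polynomial uniquely.
Write h(t) = at^3 + bt^2 + ct + d. Substituting each data point gives a linear system:
  d = 5
  8a + 4b + 2c + d = -19
  125a + 25b + 5c + d = -490
  343a + 49b + 7c + d = -1444
Solving the system yields a = -5, b = 6, c = -4, d = 5.
So h(t) = -5t³ + 6t² - 4t + 5.
Then h(3) = -88.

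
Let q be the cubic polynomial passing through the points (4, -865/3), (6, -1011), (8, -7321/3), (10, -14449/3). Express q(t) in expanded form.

Write q(t) = at^3 + bt^2 + ct + d. Substituting each data point gives a linear system:
  64a + 16b + 4c + d = -865/3
  216a + 36b + 6c + d = -1011
  512a + 64b + 8c + d = -7321/3
  1000a + 100b + 10c + d = -14449/3
Solving the system yields a = -5, b = 5/3, c = 2, d = -3.
So q(t) = -5t^3 + (5/3)t^2 + 2t - 3.
Check: q(8) = -7321/3. ✓

q(t) = -5t^3 + (5/3)t^2 + 2t - 3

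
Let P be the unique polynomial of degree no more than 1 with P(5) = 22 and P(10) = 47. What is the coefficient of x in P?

5

Write P(x) = ax + b. Substituting each data point gives a linear system:
  5a + b = 22
  10a + b = 47
Solving the system yields a = 5, b = -3.
So P(x) = 5x - 3.
The leading coefficient is 5.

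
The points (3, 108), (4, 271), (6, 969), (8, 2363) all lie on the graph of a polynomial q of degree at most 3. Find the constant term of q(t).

3

Write q(t) = at^3 + bt^2 + ct + d. Substituting each data point gives a linear system:
  27a + 9b + 3c + d = 108
  64a + 16b + 4c + d = 271
  216a + 36b + 6c + d = 969
  512a + 64b + 8c + d = 2363
Solving the system yields a = 5, b = -3, c = -1, d = 3.
So q(t) = 5t^3 - 3t^2 - t + 3.
The constant term is 3.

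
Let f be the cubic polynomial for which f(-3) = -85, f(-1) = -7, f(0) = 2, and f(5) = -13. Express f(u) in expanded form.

f(u) = u^3 - 6u^2 + 2u + 2

Using the Lagrange interpolation formula with nodes -3, -1, 0, 5:
  L_0(u) = (u + 1)u(u - 5) / -48
  L_1(u) = (u + 3)u(u - 5) / 12
  L_2(u) = (u + 3)(u + 1)(u - 5) / -15
  L_3(u) = (u + 3)(u + 1)u / 240
Then f(u) = -85·L_0(u) - 7·L_1(u) + 2·L_2(u) - 13·L_3(u).
Expanding and collecting terms gives f(u) = u³ - 6u² + 2u + 2.
Check: f(-3) = -85. ✓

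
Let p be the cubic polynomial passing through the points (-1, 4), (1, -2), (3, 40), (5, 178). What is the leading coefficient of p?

Write p(x) = ax^3 + bx^2 + cx + d. Substituting each data point gives a linear system:
  -a + b - c + d = 4
  a + b + c + d = -2
  27a + 9b + 3c + d = 40
  125a + 25b + 5c + d = 178
Solving the system yields a = 1, b = 3, c = -4, d = -2.
So p(x) = x^3 + 3x^2 - 4x - 2.
The leading coefficient is 1.

1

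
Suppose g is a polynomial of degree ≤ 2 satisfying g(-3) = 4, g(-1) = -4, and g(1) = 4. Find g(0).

-2

Using the Lagrange interpolation formula with nodes -3, -1, 1:
  L_0(u) = (u + 1)(u - 1) / 8
  L_1(u) = (u + 3)(u - 1) / -4
  L_2(u) = (u + 3)(u + 1) / 8
Then g(u) = 4·L_0(u) - 4·L_1(u) + 4·L_2(u).
Expanding and collecting terms gives g(u) = 2u² + 4u - 2.
Evaluating at u = 0: g(0) = -2.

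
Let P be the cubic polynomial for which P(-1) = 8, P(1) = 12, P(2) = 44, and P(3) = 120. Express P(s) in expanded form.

Using the Lagrange interpolation formula with nodes -1, 1, 2, 3:
  L_0(s) = (s - 1)(s - 2)(s - 3) / -24
  L_1(s) = (s + 1)(s - 2)(s - 3) / 4
  L_2(s) = (s + 1)(s - 1)(s - 3) / -3
  L_3(s) = (s + 1)(s - 1)(s - 2) / 8
Then P(s) = 8·L_0(s) + 12·L_1(s) + 44·L_2(s) + 120·L_3(s).
Expanding and collecting terms gives P(s) = 3s^3 + 4s^2 - s + 6.
Check: P(1) = 12. ✓

P(s) = 3s^3 + 4s^2 - s + 6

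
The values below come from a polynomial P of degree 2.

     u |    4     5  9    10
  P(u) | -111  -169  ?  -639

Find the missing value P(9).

-521

The 3 known points determine the degree-2 polynomial uniquely.
Write P(u) = au^2 + bu + c. Substituting each data point gives a linear system:
  16a + 4b + c = -111
  25a + 5b + c = -169
  100a + 10b + c = -639
Solving the system yields a = -6, b = -4, c = 1.
So P(u) = -6u^2 - 4u + 1.
Then P(9) = -521.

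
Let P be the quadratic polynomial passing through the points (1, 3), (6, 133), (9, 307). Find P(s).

Using the Lagrange interpolation formula with nodes 1, 6, 9:
  L_0(s) = (s - 6)(s - 9) / 40
  L_1(s) = (s - 1)(s - 9) / -15
  L_2(s) = (s - 1)(s - 6) / 24
Then P(s) = 3·L_0(s) + 133·L_1(s) + 307·L_2(s).
Expanding and collecting terms gives P(s) = 4s^2 - 2s + 1.
Check: P(6) = 133. ✓

P(s) = 4s^2 - 2s + 1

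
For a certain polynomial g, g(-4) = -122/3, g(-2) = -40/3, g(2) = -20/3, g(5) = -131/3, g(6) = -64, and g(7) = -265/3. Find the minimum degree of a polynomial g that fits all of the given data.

2

Divided differences on the nodes -4, -2, 2, 5, 6, 7:
  order 0: -122/3  -40/3  -20/3  -131/3  -64  -265/3
  order 1: 41/3  5/3  -37/3  -61/3  -73/3
  order 2: -2  -2  -2  -2
  order 3: 0  0  0
  order 4: 0  0
  order 5: 0
The order-2 divided differences are all -2 (nonzero) and every higher order vanishes, so the data lies on a polynomial of degree exactly 2.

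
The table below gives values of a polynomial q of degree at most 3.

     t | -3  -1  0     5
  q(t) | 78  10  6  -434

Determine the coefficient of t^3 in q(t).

Write q(t) = at^3 + bt^2 + ct + d. Substituting each data point gives a linear system:
  -27a + 9b - 3c + d = 78
  -a + b - c + d = 10
  d = 6
  125a + 25b + 5c + d = -434
Solving the system yields a = -3, b = -2, c = -3, d = 6.
So q(t) = -3t^3 - 2t^2 - 3t + 6.
The leading coefficient is -3.

-3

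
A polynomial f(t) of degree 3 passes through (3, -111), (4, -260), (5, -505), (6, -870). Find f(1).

-5

Using the Lagrange interpolation formula with nodes 3, 4, 5, 6:
  L_0(t) = (t - 4)(t - 5)(t - 6) / -6
  L_1(t) = (t - 3)(t - 5)(t - 6) / 2
  L_2(t) = (t - 3)(t - 4)(t - 6) / -2
  L_3(t) = (t - 3)(t - 4)(t - 5) / 6
Then f(t) = -111·L_0(t) - 260·L_1(t) - 505·L_2(t) - 870·L_3(t).
Expanding and collecting terms gives f(t) = -4t^3 - t.
Evaluating at t = 1: f(1) = -5.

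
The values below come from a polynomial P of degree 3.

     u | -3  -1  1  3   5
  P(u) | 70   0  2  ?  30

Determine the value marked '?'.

28

On equispaced nodes a degree-3 polynomial has vanishing fourth forward difference, so
  P(-3) - 4·P(-1) + 6·P(1) - 4·P(3) + P(5) = 0.
Substituting the known values and solving for P(3):
  -4·P(3) = -112
  P(3) = 28.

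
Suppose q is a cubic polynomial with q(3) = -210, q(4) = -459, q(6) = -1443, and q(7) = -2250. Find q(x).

q(x) = -6x^3 - 3x^2 - 6x - 3

Write q(x) = ax^3 + bx^2 + cx + d. Substituting each data point gives a linear system:
  27a + 9b + 3c + d = -210
  64a + 16b + 4c + d = -459
  216a + 36b + 6c + d = -1443
  343a + 49b + 7c + d = -2250
Solving the system yields a = -6, b = -3, c = -6, d = -3.
So q(x) = -6x^3 - 3x^2 - 6x - 3.
Check: q(4) = -459. ✓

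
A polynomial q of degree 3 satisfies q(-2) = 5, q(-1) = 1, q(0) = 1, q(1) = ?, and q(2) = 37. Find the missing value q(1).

11

On equispaced nodes a degree-3 polynomial has vanishing fourth forward difference, so
  q(-2) - 4·q(-1) + 6·q(0) - 4·q(1) + q(2) = 0.
Substituting the known values and solving for q(1):
  -4·q(1) = -44
  q(1) = 11.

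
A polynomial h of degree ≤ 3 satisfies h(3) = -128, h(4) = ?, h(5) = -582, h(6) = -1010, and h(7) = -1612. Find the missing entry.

On equispaced nodes a degree-3 polynomial has vanishing fourth forward difference, so
  h(3) - 4·h(4) + 6·h(5) - 4·h(6) + h(7) = 0.
Substituting the known values and solving for h(4):
  -4·h(4) = 1192
  h(4) = -298.

-298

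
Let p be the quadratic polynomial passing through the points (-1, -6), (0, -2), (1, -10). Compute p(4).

Using the Lagrange interpolation formula with nodes -1, 0, 1:
  L_0(u) = u(u - 1) / 2
  L_1(u) = (u + 1)(u - 1) / -1
  L_2(u) = (u + 1)u / 2
Then p(u) = -6·L_0(u) - 2·L_1(u) - 10·L_2(u).
Expanding and collecting terms gives p(u) = -6u² - 2u - 2.
Evaluating at u = 4: p(4) = -106.

-106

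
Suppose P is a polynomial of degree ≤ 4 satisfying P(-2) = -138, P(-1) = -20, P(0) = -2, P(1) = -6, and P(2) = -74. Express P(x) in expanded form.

P(x) = -5x^4 + 3x^3 - 6x^2 + 4x - 2

Write P(x) = ax^4 + bx^3 + cx^2 + dx + e. Substituting each data point gives a linear system:
  16a - 8b + 4c - 2d + e = -138
  a - b + c - d + e = -20
  e = -2
  a + b + c + d + e = -6
  16a + 8b + 4c + 2d + e = -74
Solving the system yields a = -5, b = 3, c = -6, d = 4, e = -2.
So P(x) = -5x^4 + 3x^3 - 6x^2 + 4x - 2.
Check: P(0) = -2. ✓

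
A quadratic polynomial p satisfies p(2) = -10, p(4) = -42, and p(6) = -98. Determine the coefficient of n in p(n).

Write p(n) = an^2 + bn + c. Substituting each data point gives a linear system:
  4a + 2b + c = -10
  16a + 4b + c = -42
  36a + 6b + c = -98
Solving the system yields a = -3, b = 2, c = -2.
So p(n) = -3n^2 + 2n - 2.
The coefficient of n is 2.

2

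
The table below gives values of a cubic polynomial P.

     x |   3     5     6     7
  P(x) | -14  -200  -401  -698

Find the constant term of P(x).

Write P(x) = ax^3 + bx^2 + cx + d. Substituting each data point gives a linear system:
  27a + 9b + 3c + d = -14
  125a + 25b + 5c + d = -200
  216a + 36b + 6c + d = -401
  343a + 49b + 7c + d = -698
Solving the system yields a = -3, b = 6, c = 6, d = -5.
So P(x) = -3x^3 + 6x^2 + 6x - 5.
The constant term is -5.

-5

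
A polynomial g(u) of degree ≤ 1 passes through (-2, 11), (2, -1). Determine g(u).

Write g(u) = au + b. Substituting each data point gives a linear system:
  -2a + b = 11
  2a + b = -1
Solving the system yields a = -3, b = 5.
So g(u) = -3u + 5.
Check: g(2) = -1. ✓

g(u) = -3u + 5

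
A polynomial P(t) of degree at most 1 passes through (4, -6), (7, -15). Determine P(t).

Using the Lagrange interpolation formula with nodes 4, 7:
  L_0(t) = (t - 7) / -3
  L_1(t) = (t - 4) / 3
Then P(t) = -6·L_0(t) - 15·L_1(t).
Expanding and collecting terms gives P(t) = -3t + 6.
Check: P(4) = -6. ✓

P(t) = -3t + 6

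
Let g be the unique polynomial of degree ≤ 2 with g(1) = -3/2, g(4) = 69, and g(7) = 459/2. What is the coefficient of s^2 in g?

5

Write g(s) = as^2 + bs + c. Substituting each data point gives a linear system:
  a + b + c = -3/2
  16a + 4b + c = 69
  49a + 7b + c = 459/2
Solving the system yields a = 5, b = -3/2, c = -5.
So g(s) = 5s^2 - (3/2)s - 5.
The leading coefficient is 5.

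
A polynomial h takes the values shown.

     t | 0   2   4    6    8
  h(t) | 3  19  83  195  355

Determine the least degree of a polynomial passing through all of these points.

2

Forward differences of the values at t = 0, 2, 4, 6, 8:
  h  : 3  19  83  195  355
  Δ  : 16  64  112  160
  Δ^2: 48  48  48
  Δ^3: 0  0
  Δ^4: 0
The second differences are constant (48) and nonzero, while all higher differences vanish, so the minimal degree is 2.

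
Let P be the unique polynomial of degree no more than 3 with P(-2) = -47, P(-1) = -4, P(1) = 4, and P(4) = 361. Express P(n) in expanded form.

Using the Lagrange interpolation formula with nodes -2, -1, 1, 4:
  L_0(n) = (n + 1)(n - 1)(n - 4) / -18
  L_1(n) = (n + 2)(n - 1)(n - 4) / 10
  L_2(n) = (n + 2)(n + 1)(n - 4) / -18
  L_3(n) = (n + 2)(n + 1)(n - 1) / 90
Then P(n) = -47·L_0(n) - 4·L_1(n) + 4·L_2(n) + 361·L_3(n).
Expanding and collecting terms gives P(n) = 6n^3 - n^2 - 2n + 1.
Check: P(4) = 361. ✓

P(n) = 6n^3 - n^2 - 2n + 1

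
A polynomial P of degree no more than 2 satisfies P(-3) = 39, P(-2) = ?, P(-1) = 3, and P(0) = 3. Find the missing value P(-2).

On equispaced nodes a degree-2 polynomial has vanishing third forward difference, so
  - P(-3) + 3·P(-2) - 3·P(-1) + P(0) = 0.
Substituting the known values and solving for P(-2):
  3·P(-2) = 45
  P(-2) = 15.

15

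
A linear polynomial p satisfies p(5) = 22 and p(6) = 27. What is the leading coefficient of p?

Write p(t) = at + b. Substituting each data point gives a linear system:
  5a + b = 22
  6a + b = 27
Solving the system yields a = 5, b = -3.
So p(t) = 5t - 3.
The leading coefficient is 5.

5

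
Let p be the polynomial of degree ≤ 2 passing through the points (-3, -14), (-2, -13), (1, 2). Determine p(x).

Write p(x) = ax^2 + bx + c. Substituting each data point gives a linear system:
  9a - 3b + c = -14
  4a - 2b + c = -13
  a + b + c = 2
Solving the system yields a = 1, b = 6, c = -5.
So p(x) = x² + 6x - 5.
Check: p(-2) = -13. ✓

p(x) = x^2 + 6x - 5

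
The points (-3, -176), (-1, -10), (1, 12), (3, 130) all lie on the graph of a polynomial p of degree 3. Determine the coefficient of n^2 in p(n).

-3

Write p(n) = an^3 + bn^2 + cn + d. Substituting each data point gives a linear system:
  -27a + 9b - 3c + d = -176
  -a + b - c + d = -10
  a + b + c + d = 12
  27a + 9b + 3c + d = 130
Solving the system yields a = 5, b = -3, c = 6, d = 4.
So p(n) = 5n³ - 3n² + 6n + 4.
The coefficient of n^2 is -3.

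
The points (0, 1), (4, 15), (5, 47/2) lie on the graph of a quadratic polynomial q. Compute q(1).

Write q(u) = au^2 + bu + c. Substituting each data point gives a linear system:
  c = 1
  16a + 4b + c = 15
  25a + 5b + c = 47/2
Solving the system yields a = 1, b = -1/2, c = 1.
So q(u) = u² - (1/2)u + 1.
Then q(1) = 3/2.

3/2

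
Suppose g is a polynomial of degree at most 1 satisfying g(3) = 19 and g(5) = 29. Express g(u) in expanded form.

Write g(u) = au + b. Substituting each data point gives a linear system:
  3a + b = 19
  5a + b = 29
Solving the system yields a = 5, b = 4.
So g(u) = 5u + 4.
Check: g(5) = 29. ✓

g(u) = 5u + 4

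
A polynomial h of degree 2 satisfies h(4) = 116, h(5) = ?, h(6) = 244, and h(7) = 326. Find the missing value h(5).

174

The 3 known points determine the degree-2 polynomial uniquely.
Write h(x) = ax^2 + bx + c. Substituting each data point gives a linear system:
  16a + 4b + c = 116
  36a + 6b + c = 244
  49a + 7b + c = 326
Solving the system yields a = 6, b = 4, c = 4.
So h(x) = 6x^2 + 4x + 4.
Then h(5) = 174.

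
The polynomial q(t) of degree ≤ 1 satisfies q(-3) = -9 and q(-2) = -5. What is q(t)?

q(t) = 4t + 3

Using the Lagrange interpolation formula with nodes -3, -2:
  L_0(t) = (t + 2) / -1
  L_1(t) = (t + 3) / 1
Then q(t) = -9·L_0(t) - 5·L_1(t).
Expanding and collecting terms gives q(t) = 4t + 3.
Check: q(-3) = -9. ✓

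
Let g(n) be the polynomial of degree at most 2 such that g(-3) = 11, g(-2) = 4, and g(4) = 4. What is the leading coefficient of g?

1

Write g(n) = an^2 + bn + c. Substituting each data point gives a linear system:
  9a - 3b + c = 11
  4a - 2b + c = 4
  16a + 4b + c = 4
Solving the system yields a = 1, b = -2, c = -4.
So g(n) = n^2 - 2n - 4.
The leading coefficient is 1.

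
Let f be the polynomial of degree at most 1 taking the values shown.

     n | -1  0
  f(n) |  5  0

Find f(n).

Write f(n) = an + b. Substituting each data point gives a linear system:
  -a + b = 5
  b = 0
Solving the system yields a = -5, b = 0.
So f(n) = -5n.
Check: f(0) = 0. ✓

f(n) = -5n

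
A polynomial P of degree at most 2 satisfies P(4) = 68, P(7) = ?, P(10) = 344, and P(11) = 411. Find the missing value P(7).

The 3 known points determine the degree-2 polynomial uniquely.
Write P(n) = an^2 + bn + c. Substituting each data point gives a linear system:
  16a + 4b + c = 68
  100a + 10b + c = 344
  121a + 11b + c = 411
Solving the system yields a = 3, b = 4, c = 4.
So P(n) = 3n^2 + 4n + 4.
Then P(7) = 179.

179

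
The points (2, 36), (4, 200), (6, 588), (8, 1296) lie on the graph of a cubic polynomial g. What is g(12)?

Forward differences of the values at x = 2, 4, 6, 8:
  g  : 36  200  588  1296
  Δ  : 164  388  708
  Δ^2: 224  320
  Δ^3: 96
The third differences are constant, confirming degree 3.
Interpolating (Newton forward form) and evaluating at x = 12 gives g(12) = 4056.

4056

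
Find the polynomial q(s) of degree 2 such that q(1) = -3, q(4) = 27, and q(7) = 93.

Write q(s) = as^2 + bs + c. Substituting each data point gives a linear system:
  a + b + c = -3
  16a + 4b + c = 27
  49a + 7b + c = 93
Solving the system yields a = 2, b = 0, c = -5.
So q(s) = 2s^2 - 5.
Check: q(1) = -3. ✓

q(s) = 2s^2 - 5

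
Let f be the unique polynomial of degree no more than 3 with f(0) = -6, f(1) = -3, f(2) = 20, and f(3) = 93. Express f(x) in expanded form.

Using the Lagrange interpolation formula with nodes 0, 1, 2, 3:
  L_0(x) = (x - 1)(x - 2)(x - 3) / -6
  L_1(x) = x(x - 2)(x - 3) / 2
  L_2(x) = x(x - 1)(x - 3) / -2
  L_3(x) = x(x - 1)(x - 2) / 6
Then f(x) = -6·L_0(x) - 3·L_1(x) + 20·L_2(x) + 93·L_3(x).
Expanding and collecting terms gives f(x) = 5x³ - 5x² + 3x - 6.
Check: f(0) = -6. ✓

f(x) = 5x^3 - 5x^2 + 3x - 6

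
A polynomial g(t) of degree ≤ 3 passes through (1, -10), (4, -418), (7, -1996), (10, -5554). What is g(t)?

g(t) = -5t^3 - 5t^2 - 6t + 6

Using the Lagrange interpolation formula with nodes 1, 4, 7, 10:
  L_0(t) = (t - 4)(t - 7)(t - 10) / -162
  L_1(t) = (t - 1)(t - 7)(t - 10) / 54
  L_2(t) = (t - 1)(t - 4)(t - 10) / -54
  L_3(t) = (t - 1)(t - 4)(t - 7) / 162
Then g(t) = -10·L_0(t) - 418·L_1(t) - 1996·L_2(t) - 5554·L_3(t).
Expanding and collecting terms gives g(t) = -5t³ - 5t² - 6t + 6.
Check: g(10) = -5554. ✓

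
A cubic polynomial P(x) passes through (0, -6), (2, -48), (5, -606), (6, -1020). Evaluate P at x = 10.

Write P(x) = ax^3 + bx^2 + cx + d. Substituting each data point gives a linear system:
  d = -6
  8a + 4b + 2c + d = -48
  125a + 25b + 5c + d = -606
  216a + 36b + 6c + d = -1020
Solving the system yields a = -4, b = -5, c = 5, d = -6.
So P(x) = -4x³ - 5x² + 5x - 6.
Then P(10) = -4456.

-4456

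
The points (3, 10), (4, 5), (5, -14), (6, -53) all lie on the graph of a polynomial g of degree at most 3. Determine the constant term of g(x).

Write g(x) = ax^3 + bx^2 + cx + d. Substituting each data point gives a linear system:
  27a + 9b + 3c + d = 10
  64a + 16b + 4c + d = 5
  125a + 25b + 5c + d = -14
  216a + 36b + 6c + d = -53
Solving the system yields a = -1, b = 5, c = -3, d = 1.
So g(x) = -x^3 + 5x^2 - 3x + 1.
The constant term is 1.

1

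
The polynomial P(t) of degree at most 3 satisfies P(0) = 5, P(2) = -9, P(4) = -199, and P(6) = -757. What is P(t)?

P(t) = -4t^3 + 2t^2 + 5t + 5

Write P(t) = at^3 + bt^2 + ct + d. Substituting each data point gives a linear system:
  d = 5
  8a + 4b + 2c + d = -9
  64a + 16b + 4c + d = -199
  216a + 36b + 6c + d = -757
Solving the system yields a = -4, b = 2, c = 5, d = 5.
So P(t) = -4t^3 + 2t^2 + 5t + 5.
Check: P(6) = -757. ✓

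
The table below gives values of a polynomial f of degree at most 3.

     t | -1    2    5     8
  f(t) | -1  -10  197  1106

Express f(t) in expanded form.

Using the Lagrange interpolation formula with nodes -1, 2, 5, 8:
  L_0(t) = (t - 2)(t - 5)(t - 8) / -162
  L_1(t) = (t + 1)(t - 5)(t - 8) / 54
  L_2(t) = (t + 1)(t - 2)(t - 8) / -54
  L_3(t) = (t + 1)(t - 2)(t - 5) / 162
Then f(t) = -1·L_0(t) - 10·L_1(t) + 197·L_2(t) + 1106·L_3(t).
Expanding and collecting terms gives f(t) = 3t^3 - 6t^2 - 6t + 2.
Check: f(5) = 197. ✓

f(t) = 3t^3 - 6t^2 - 6t + 2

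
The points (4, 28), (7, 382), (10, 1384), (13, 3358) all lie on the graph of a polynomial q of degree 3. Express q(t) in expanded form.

q(t) = 2t^3 - 6t^2 - 2t + 4

Write q(t) = at^3 + bt^2 + ct + d. Substituting each data point gives a linear system:
  64a + 16b + 4c + d = 28
  343a + 49b + 7c + d = 382
  1000a + 100b + 10c + d = 1384
  2197a + 169b + 13c + d = 3358
Solving the system yields a = 2, b = -6, c = -2, d = 4.
So q(t) = 2t^3 - 6t^2 - 2t + 4.
Check: q(10) = 1384. ✓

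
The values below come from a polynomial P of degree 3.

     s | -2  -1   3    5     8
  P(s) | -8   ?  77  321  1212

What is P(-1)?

-3

The 4 known points determine the degree-3 polynomial uniquely.
Write P(s) = as^3 + bs^2 + cs + d. Substituting each data point gives a linear system:
  -8a + 4b - 2c + d = -8
  27a + 9b + 3c + d = 77
  125a + 25b + 5c + d = 321
  512a + 64b + 8c + d = 1212
Solving the system yields a = 2, b = 3, c = 0, d = -4.
So P(s) = 2s^3 + 3s^2 - 4.
Then P(-1) = -3.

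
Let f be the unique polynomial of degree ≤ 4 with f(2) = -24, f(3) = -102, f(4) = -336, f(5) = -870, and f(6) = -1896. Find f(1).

-6

Write f(x) = ax^4 + bx^3 + cx^2 + dx + e. Substituting each data point gives a linear system:
  16a + 8b + 4c + 2d + e = -24
  81a + 27b + 9c + 3d + e = -102
  256a + 64b + 16c + 4d + e = -336
  625a + 125b + 25c + 5d + e = -870
  1296a + 216b + 36c + 6d + e = -1896
Solving the system yields a = -2, b = 4, c = -4, d = -4, e = 0.
So f(x) = -2x^4 + 4x^3 - 4x^2 - 4x.
Then f(1) = -6.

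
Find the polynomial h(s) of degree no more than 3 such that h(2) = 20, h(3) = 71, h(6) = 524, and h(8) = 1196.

Write h(s) = as^3 + bs^2 + cs + d. Substituting each data point gives a linear system:
  8a + 4b + 2c + d = 20
  27a + 9b + 3c + d = 71
  216a + 36b + 6c + d = 524
  512a + 64b + 8c + d = 1196
Solving the system yields a = 2, b = 3, c = -2, d = -4.
So h(s) = 2s^3 + 3s^2 - 2s - 4.
Check: h(6) = 524. ✓

h(s) = 2s^3 + 3s^2 - 2s - 4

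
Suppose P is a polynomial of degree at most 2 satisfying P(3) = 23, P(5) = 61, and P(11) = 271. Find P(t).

Write P(t) = at^2 + bt + c. Substituting each data point gives a linear system:
  9a + 3b + c = 23
  25a + 5b + c = 61
  121a + 11b + c = 271
Solving the system yields a = 2, b = 3, c = -4.
So P(t) = 2t^2 + 3t - 4.
Check: P(5) = 61. ✓

P(t) = 2t^2 + 3t - 4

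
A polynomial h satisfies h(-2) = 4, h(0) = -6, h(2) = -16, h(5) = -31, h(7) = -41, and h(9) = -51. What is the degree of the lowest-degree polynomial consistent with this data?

1

Divided differences on the nodes -2, 0, 2, 5, 7, 9:
  order 0: 4  -6  -16  -31  -41  -51
  order 1: -5  -5  -5  -5  -5
  order 2: 0  0  0  0
  order 3: 0  0  0
  order 4: 0  0
  order 5: 0
The order-1 divided differences are all -5 (nonzero) and every higher order vanishes, so the data lies on a polynomial of degree exactly 1.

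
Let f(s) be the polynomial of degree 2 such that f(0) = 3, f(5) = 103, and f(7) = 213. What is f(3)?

33

Write f(s) = as^2 + bs + c. Substituting each data point gives a linear system:
  c = 3
  25a + 5b + c = 103
  49a + 7b + c = 213
Solving the system yields a = 5, b = -5, c = 3.
So f(s) = 5s^2 - 5s + 3.
Then f(3) = 33.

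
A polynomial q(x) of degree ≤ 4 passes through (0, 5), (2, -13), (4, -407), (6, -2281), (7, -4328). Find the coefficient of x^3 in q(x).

Write q(x) = ax^4 + bx^3 + cx^2 + dx + e. Substituting each data point gives a linear system:
  e = 5
  16a + 8b + 4c + 2d + e = -13
  256a + 64b + 16c + 4d + e = -407
  1296a + 216b + 36c + 6d + e = -2281
  2401a + 343b + 49c + 7d + e = -4328
Solving the system yields a = -2, b = 1, c = 3, d = -3, e = 5.
So q(x) = -2x^4 + x^3 + 3x^2 - 3x + 5.
The coefficient of x^3 is 1.

1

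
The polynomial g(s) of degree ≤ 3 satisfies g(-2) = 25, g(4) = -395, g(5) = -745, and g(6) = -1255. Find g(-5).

505

Using the Lagrange interpolation formula with nodes -2, 4, 5, 6:
  L_0(s) = (s - 4)(s - 5)(s - 6) / -336
  L_1(s) = (s + 2)(s - 5)(s - 6) / 12
  L_2(s) = (s + 2)(s - 4)(s - 6) / -7
  L_3(s) = (s + 2)(s - 4)(s - 5) / 16
Then g(s) = 25·L_0(s) - 395·L_1(s) - 745·L_2(s) - 1255·L_3(s).
Expanding and collecting terms gives g(s) = -5s³ - 5s² + 5.
Evaluating at s = -5: g(-5) = 505.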